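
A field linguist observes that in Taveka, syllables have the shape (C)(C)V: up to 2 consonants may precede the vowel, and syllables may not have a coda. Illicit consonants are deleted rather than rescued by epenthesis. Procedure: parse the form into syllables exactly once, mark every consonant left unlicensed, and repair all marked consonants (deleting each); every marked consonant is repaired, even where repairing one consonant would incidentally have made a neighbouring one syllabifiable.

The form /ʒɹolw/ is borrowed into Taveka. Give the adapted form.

The consonants /l/, /w/ cannot be parsed into a legal (C)(C)V syllable (no codas are permitted; onsets may contain at most 2 consonants).
Deletion applies to /l/, /w/.

ʒɹo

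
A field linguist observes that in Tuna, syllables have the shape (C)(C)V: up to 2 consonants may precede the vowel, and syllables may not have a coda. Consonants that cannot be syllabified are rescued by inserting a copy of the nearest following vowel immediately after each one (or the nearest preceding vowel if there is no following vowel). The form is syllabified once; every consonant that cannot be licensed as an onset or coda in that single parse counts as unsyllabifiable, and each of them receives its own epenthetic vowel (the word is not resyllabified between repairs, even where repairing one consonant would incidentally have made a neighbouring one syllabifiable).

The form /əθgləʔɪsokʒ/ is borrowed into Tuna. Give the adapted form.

Syllabifying with onset maximization leaves /θ/, /k/, /ʒ/ stranded (no codas are permitted; onsets may contain at most 2 consonants).
Inserting the epenthetic vowel yields /θ/ → /θə/, /k/ → /ko/, /ʒ/ → /ʒo/.

əθəgləʔɪsokoʒo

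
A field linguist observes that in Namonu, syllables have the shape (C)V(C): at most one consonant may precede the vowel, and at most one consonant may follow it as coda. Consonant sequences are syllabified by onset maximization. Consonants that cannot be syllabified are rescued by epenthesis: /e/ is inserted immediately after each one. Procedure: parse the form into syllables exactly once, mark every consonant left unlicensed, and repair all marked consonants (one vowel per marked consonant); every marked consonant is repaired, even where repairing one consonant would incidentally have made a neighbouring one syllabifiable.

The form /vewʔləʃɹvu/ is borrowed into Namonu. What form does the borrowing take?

Syllabifying with onset maximization leaves /ʔ/, /ɹ/ stranded (at most one coda consonant is licensed; onsets are limited to one consonant).
Inserting the epenthetic vowel yields /ʔ/ → /ʔe/, /ɹ/ → /ɹe/.

vewʔeləʃɹevu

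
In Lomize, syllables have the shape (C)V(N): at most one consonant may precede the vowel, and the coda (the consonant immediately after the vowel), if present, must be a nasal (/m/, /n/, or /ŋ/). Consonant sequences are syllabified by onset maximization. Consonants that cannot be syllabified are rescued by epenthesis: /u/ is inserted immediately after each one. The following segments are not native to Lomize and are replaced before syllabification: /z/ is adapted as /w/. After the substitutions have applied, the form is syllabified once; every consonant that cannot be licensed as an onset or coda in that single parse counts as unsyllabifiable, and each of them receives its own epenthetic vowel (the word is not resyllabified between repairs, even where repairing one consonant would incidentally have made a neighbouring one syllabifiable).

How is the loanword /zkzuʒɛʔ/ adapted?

wukuwuʒɛʔu

Substitution: /z/ → /w/, giving /wkwuʒɛʔ/.
Under (C)V(N), the unsyllabifiable consonants are /w/, /k/, /ʔ/ (only a nasal (/m/, /n/, or /ŋ/) is licensed in coda position; onsets are limited to one consonant).
Epenthesis after each stranded consonant: /w/ → /wu/, /k/ → /ku/, /ʔ/ → /ʔu/.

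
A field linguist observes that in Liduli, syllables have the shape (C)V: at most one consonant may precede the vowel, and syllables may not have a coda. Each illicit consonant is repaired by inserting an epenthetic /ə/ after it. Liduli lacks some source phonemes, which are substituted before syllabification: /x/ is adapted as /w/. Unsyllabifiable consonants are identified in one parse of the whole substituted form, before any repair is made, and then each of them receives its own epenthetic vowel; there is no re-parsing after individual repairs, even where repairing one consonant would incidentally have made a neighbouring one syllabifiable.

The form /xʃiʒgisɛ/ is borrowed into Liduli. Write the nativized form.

Substitution: /x/ → /w/, giving /wʃiʒgisɛ/.
Under (C)V, the unsyllabifiable consonants are /w/, /ʒ/ (no codas are permitted; onsets are limited to one consonant).
Epenthesis after each stranded consonant: /w/ → /wə/, /ʒ/ → /ʒə/.

wəʃiʒəgisɛ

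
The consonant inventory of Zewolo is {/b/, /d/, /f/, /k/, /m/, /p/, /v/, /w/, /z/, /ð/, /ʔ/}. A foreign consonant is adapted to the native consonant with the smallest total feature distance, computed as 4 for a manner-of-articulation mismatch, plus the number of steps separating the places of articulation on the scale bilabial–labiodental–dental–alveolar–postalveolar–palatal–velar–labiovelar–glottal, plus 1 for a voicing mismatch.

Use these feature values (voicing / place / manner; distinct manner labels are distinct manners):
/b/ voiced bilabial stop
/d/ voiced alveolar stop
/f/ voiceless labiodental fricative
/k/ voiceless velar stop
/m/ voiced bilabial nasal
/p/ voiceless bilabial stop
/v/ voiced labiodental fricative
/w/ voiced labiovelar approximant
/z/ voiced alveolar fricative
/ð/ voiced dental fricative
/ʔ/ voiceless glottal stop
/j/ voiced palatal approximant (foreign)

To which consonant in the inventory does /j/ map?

/w/ is closest: same manner (approximant), place distance 2 (palatal→labiovelar), same voicing; total 2. Next closest is /d/ at distance 6.

w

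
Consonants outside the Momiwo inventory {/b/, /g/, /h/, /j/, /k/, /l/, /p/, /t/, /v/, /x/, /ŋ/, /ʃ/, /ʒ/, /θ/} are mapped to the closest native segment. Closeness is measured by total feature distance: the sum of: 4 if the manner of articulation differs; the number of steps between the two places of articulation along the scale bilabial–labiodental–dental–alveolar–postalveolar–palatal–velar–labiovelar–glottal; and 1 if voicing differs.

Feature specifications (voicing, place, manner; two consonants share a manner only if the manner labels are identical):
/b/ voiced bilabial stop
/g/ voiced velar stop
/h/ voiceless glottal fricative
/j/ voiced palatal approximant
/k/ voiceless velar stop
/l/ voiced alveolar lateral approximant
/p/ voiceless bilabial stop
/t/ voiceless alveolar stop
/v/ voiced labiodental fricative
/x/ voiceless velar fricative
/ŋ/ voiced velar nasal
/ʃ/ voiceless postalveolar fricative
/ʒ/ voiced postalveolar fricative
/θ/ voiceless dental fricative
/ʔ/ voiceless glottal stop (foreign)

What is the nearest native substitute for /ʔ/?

k

/k/ is closest: same manner (stop), place distance 2 (glottal→velar), same voicing; total 2. Next closest is /g/ at distance 3.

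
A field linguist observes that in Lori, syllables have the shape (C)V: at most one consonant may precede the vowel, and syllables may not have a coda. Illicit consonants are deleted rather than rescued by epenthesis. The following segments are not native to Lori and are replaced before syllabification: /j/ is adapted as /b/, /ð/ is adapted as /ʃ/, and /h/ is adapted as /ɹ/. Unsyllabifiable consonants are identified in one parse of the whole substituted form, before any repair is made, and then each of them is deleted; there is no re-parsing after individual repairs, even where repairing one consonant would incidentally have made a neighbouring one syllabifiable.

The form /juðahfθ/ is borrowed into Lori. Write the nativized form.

buʃa

Substitution: /j/ → /b/, /ð/ → /ʃ/, /h/ → /ɹ/, giving /buʃaɹfθ/.
The consonants /ɹ/, /f/, /θ/ cannot be parsed into a legal (C)V syllable (no codas are permitted; onsets are limited to one consonant).
Each unlicensed consonant is deleted: /ɹ/, /f/, /θ/.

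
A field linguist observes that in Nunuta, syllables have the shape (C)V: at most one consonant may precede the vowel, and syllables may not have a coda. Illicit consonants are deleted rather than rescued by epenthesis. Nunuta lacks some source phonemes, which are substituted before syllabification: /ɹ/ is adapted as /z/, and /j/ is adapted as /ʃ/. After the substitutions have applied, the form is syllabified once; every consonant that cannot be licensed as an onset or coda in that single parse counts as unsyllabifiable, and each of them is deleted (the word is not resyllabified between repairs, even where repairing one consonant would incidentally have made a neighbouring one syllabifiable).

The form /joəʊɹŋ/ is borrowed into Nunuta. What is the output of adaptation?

ʃoəʊ

Substitution: /j/ → /ʃ/, /ɹ/ → /z/, giving /ʃoəʊzŋ/.
Under (C)V, the unsyllabifiable consonants are /z/, /ŋ/ (no codas are permitted; onsets are limited to one consonant).
Deleting the stranded consonants removes /z/, /ŋ/.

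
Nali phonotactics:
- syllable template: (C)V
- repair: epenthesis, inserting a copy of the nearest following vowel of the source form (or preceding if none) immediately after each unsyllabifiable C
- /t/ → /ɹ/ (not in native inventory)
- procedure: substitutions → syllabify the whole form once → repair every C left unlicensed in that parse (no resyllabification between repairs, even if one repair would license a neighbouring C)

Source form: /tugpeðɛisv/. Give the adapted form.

ɹugepeðɛisivi

Substitution: /t/ → /ɹ/, giving /ɹugpeðɛisv/.
Under (C)V, the unsyllabifiable consonants are /g/, /s/, /v/ (no codas are permitted; onsets are limited to one consonant).
Each unlicensed consonant becomes the onset of a new syllable: /g/ → /ge/, /s/ → /si/, /v/ → /vi/.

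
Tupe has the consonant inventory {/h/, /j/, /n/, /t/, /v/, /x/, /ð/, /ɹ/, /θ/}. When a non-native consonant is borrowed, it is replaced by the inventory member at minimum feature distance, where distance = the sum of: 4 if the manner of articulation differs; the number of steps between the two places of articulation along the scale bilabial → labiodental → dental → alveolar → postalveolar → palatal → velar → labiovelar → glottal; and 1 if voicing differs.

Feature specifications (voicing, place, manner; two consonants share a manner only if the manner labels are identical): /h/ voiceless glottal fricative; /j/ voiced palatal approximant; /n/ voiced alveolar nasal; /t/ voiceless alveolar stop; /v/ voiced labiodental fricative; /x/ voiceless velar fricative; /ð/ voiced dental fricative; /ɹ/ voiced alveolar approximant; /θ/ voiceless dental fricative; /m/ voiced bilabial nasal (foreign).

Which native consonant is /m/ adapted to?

n

/n/ is closest: same manner (nasal), place distance 3 (bilabial→alveolar), same voicing; total 3. Next closest is /v/ at distance 5.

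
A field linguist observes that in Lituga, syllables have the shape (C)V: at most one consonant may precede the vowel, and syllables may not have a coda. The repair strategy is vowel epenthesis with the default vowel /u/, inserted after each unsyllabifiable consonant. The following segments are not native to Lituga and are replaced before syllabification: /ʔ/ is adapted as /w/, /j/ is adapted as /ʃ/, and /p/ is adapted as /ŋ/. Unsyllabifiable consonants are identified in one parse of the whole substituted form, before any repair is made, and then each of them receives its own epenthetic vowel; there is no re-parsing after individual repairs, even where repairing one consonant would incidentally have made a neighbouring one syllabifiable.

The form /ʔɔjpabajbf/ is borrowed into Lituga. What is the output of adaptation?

wɔʃuŋabaʃubufu

Substitution: /ʔ/ → /w/, /j/ → /ʃ/, /p/ → /ŋ/, giving /wɔʃŋabaʃbf/.
Syllabifying with onset maximization leaves /ʃ/, /ʃ/, /b/, /f/ stranded (no codas are permitted; onsets are limited to one consonant).
Epenthesis after each stranded consonant: /ʃ/ → /ʃu/, /ʃ/ → /ʃu/, /b/ → /bu/, /f/ → /fu/.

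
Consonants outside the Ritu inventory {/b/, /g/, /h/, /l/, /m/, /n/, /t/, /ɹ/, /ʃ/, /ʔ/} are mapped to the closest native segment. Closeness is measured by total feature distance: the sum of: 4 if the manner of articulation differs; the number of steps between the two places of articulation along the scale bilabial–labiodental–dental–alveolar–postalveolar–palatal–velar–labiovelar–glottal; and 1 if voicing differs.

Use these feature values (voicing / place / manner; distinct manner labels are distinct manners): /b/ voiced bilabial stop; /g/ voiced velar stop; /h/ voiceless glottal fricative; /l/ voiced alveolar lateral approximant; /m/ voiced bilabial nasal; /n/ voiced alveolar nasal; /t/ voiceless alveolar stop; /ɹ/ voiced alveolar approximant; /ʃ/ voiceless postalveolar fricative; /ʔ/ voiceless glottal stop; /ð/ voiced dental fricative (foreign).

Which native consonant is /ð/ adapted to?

/ʃ/ is closest: same manner (fricative), place distance 2 (dental→postalveolar), voicing differs (+1); total 3. Next closest is /l/ at distance 5.

ʃ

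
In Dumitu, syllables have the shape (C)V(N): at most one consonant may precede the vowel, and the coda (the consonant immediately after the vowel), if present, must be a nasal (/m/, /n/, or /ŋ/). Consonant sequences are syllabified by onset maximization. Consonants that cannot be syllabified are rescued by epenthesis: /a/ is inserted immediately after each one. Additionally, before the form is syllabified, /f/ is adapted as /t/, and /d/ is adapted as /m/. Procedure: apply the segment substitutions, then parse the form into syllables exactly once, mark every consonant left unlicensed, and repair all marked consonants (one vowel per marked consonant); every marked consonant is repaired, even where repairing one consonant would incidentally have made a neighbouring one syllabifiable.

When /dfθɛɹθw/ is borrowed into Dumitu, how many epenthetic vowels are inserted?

5

After substitution the input is /mtθɛɹθw/.
The unsyllabifiable consonants are /m/, /t/, /ɹ/, /θ/, /w/; each receives one epenthetic vowel.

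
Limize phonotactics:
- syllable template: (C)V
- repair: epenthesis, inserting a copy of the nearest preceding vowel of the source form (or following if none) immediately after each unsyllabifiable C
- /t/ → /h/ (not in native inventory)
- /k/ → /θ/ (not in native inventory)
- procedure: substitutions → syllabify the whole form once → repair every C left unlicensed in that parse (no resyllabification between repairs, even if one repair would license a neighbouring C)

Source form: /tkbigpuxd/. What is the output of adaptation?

hiθibigipuxudu

Substitution: /t/ → /h/, /k/ → /θ/, giving /hθbigpuxd/.
Under (C)V, the unsyllabifiable consonants are /h/, /θ/, /g/, /x/, /d/ (no codas are permitted; onsets are limited to one consonant).
Epenthesis after each stranded consonant: /h/ → /hi/, /θ/ → /θi/, /g/ → /gi/, /x/ → /xu/, /d/ → /du/.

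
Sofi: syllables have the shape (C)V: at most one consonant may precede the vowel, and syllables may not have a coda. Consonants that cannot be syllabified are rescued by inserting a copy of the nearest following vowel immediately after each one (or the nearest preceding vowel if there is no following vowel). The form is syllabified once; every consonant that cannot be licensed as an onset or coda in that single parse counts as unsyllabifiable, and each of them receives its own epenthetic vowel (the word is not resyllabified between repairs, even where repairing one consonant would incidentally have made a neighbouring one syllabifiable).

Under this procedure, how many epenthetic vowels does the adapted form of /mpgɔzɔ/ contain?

2

The unsyllabifiable consonants are /m/, /p/; each receives one epenthetic vowel.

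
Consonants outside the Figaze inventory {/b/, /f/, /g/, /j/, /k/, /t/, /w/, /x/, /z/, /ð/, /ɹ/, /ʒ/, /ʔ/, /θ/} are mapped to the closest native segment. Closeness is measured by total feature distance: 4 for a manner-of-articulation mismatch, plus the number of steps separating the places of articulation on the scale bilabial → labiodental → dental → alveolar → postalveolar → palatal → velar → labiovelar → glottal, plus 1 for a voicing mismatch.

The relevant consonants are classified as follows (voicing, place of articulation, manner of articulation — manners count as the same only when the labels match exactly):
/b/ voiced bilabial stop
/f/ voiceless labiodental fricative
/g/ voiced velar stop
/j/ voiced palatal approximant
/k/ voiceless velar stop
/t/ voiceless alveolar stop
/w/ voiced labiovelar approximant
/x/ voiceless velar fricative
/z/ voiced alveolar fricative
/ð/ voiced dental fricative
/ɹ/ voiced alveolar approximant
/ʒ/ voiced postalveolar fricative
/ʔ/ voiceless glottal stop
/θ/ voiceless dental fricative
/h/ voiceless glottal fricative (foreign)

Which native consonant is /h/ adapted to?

/x/ is closest: same manner (fricative), place distance 2 (glottal→velar), same voicing; total 2. Next closest is /ʔ/ at distance 4.

x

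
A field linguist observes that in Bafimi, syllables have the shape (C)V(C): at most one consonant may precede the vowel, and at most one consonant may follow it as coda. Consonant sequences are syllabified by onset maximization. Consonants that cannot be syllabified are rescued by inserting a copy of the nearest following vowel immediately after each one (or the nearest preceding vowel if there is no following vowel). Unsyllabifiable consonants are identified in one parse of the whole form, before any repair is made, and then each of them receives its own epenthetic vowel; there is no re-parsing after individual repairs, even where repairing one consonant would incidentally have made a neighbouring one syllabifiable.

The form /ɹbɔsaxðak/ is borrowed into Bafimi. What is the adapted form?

ɹɔbɔsaxðak

Under (C)V(C), the unsyllabifiable consonants are /ɹ/ (at most one coda consonant is licensed; onsets are limited to one consonant).
Each unlicensed consonant becomes the onset of a new syllable: /ɹ/ → /ɹɔ/.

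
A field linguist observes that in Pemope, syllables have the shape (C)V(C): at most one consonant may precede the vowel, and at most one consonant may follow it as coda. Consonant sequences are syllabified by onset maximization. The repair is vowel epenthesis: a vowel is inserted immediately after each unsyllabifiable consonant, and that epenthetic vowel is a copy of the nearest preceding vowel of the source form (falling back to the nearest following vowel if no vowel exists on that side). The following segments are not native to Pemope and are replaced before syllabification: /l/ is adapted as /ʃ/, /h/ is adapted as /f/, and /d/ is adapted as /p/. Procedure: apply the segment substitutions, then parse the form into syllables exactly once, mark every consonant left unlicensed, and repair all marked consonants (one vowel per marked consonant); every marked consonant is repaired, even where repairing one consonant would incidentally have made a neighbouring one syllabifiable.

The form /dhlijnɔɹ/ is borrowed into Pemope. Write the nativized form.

Substitution: /d/ → /p/, /h/ → /f/, /l/ → /ʃ/, giving /pfʃijnɔɹ/.
Under (C)V(C), the unsyllabifiable consonants are /p/, /f/ (at most one coda consonant is licensed; onsets are limited to one consonant).
Inserting the epenthetic vowel yields /p/ → /pi/, /f/ → /fi/.

pifiʃijnɔɹ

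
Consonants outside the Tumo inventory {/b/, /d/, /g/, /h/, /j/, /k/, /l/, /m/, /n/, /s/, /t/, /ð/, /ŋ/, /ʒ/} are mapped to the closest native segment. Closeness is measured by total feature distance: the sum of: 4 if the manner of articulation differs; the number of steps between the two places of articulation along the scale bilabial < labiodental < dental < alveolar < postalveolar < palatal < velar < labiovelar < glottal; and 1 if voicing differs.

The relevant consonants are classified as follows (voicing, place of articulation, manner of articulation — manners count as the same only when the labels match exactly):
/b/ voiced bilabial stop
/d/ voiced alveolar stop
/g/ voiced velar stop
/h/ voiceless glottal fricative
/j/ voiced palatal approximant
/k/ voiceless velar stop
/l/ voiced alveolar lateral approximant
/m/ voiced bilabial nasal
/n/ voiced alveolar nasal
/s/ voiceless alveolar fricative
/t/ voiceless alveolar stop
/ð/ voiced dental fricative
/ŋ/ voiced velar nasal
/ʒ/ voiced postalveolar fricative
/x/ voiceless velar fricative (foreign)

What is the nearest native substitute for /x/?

/h/ is closest: same manner (fricative), place distance 2 (velar→glottal), same voicing; total 2. Next closest is /s/ at distance 3.

h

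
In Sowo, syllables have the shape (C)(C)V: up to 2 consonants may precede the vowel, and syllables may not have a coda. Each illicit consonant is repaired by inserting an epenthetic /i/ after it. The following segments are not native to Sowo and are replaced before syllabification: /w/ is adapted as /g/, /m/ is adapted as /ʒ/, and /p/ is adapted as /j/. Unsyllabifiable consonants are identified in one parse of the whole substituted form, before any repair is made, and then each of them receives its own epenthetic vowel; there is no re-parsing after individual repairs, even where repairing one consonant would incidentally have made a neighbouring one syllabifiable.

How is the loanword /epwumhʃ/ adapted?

ejguʒihiʃi

Substitution: /p/ → /j/, /w/ → /g/, /m/ → /ʒ/, giving /ejguʒhʃ/.
Under (C)(C)V, the unsyllabifiable consonants are /ʒ/, /h/, /ʃ/ (no codas are permitted; onsets may contain at most 2 consonants).
Epenthesis after each stranded consonant: /ʒ/ → /ʒi/, /h/ → /hi/, /ʃ/ → /ʃi/.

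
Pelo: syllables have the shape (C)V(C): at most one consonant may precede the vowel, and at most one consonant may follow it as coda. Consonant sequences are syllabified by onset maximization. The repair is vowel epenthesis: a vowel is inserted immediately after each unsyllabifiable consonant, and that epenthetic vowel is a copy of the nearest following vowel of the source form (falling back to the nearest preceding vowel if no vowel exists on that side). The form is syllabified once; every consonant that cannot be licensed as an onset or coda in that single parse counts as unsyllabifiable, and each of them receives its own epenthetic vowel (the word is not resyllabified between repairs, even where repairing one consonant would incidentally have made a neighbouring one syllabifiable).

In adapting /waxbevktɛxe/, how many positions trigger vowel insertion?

The unsyllabifiable consonants are /k/; each receives one epenthetic vowel.

1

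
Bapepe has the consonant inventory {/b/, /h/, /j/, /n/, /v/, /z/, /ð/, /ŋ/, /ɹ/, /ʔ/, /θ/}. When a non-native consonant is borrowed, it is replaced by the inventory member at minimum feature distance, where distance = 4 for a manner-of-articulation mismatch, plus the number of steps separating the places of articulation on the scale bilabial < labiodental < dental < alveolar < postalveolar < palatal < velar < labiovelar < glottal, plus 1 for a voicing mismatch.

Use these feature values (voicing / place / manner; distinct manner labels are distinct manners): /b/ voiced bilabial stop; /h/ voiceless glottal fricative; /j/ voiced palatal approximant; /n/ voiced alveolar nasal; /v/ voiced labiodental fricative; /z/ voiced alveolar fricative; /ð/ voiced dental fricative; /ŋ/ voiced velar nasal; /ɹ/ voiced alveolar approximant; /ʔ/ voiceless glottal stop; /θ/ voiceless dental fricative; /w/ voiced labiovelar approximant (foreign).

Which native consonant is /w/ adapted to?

j

/j/ is closest: same manner (approximant), place distance 2 (labiovelar→palatal), same voicing; total 2. Next closest is /ɹ/ at distance 4.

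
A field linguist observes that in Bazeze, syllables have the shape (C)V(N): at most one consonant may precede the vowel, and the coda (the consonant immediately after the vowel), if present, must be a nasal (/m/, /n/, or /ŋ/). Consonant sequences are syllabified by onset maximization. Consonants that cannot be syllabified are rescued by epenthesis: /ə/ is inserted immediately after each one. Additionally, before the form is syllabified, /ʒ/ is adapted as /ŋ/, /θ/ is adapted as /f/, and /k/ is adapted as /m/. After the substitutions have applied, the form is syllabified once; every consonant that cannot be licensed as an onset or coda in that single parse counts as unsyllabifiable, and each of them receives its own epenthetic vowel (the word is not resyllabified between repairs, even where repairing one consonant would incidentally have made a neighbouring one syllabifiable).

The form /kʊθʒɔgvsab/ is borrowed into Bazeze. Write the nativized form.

mʊfəŋɔgəvəsabə

Substitution: /k/ → /m/, /θ/ → /f/, /ʒ/ → /ŋ/, giving /mʊfŋɔgvsab/.
Under (C)V(N), the unsyllabifiable consonants are /f/, /g/, /v/, /b/ (only a nasal (/m/, /n/, or /ŋ/) is licensed in coda position; onsets are limited to one consonant).
Inserting the epenthetic vowel yields /f/ → /fə/, /g/ → /gə/, /v/ → /və/, /b/ → /bə/.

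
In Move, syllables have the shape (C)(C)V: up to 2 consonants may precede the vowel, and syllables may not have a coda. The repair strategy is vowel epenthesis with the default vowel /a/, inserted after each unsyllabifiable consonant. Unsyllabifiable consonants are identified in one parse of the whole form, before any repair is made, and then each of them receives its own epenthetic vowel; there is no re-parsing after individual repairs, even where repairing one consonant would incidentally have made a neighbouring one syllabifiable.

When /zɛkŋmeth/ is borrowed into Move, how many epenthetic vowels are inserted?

3

The unsyllabifiable consonants are /k/, /t/, /h/; each receives one epenthetic vowel.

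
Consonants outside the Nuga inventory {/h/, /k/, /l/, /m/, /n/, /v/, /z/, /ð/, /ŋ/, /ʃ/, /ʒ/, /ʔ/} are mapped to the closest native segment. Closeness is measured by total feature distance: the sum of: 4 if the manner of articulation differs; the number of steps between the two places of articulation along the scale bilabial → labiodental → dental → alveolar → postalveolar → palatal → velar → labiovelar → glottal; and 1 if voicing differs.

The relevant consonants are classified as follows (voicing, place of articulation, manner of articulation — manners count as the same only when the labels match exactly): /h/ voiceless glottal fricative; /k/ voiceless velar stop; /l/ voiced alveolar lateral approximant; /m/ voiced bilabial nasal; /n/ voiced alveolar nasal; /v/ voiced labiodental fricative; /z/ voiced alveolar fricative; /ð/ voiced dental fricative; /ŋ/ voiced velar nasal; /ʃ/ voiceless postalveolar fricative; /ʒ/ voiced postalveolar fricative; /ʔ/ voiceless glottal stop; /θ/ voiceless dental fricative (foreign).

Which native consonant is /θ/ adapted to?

ð

/ð/ is closest: same manner (fricative), place distance 0 (dental→dental), voicing differs (+1); total 1. Next closest is /v/ at distance 2.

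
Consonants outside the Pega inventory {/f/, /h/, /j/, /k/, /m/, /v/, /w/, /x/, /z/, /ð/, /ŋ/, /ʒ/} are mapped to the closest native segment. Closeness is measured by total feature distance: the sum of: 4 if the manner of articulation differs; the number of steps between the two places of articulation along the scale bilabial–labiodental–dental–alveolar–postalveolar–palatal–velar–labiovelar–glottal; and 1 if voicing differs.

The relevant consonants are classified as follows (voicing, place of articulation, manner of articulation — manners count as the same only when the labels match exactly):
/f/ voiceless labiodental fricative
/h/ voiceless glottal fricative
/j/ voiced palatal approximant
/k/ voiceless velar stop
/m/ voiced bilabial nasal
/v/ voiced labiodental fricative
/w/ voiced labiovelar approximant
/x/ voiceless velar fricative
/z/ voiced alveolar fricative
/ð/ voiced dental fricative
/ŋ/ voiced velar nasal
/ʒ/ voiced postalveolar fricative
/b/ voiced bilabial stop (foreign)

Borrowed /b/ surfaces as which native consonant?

/m/ is closest: manner differs (stop→nasal, +4), place distance 0 (bilabial→bilabial), same voicing; total 4. Next closest is /v/ at distance 5.

m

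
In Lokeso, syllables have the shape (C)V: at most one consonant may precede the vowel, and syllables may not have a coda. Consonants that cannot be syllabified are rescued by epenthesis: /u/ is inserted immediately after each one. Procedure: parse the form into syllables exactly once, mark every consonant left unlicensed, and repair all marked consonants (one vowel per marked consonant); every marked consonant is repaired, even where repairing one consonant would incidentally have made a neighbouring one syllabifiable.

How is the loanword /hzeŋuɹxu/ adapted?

Syllabifying with onset maximization leaves /h/, /ɹ/ stranded (no codas are permitted; onsets are limited to one consonant).
Each unlicensed consonant becomes the onset of a new syllable: /h/ → /hu/, /ɹ/ → /ɹu/.

huzeŋuɹuxu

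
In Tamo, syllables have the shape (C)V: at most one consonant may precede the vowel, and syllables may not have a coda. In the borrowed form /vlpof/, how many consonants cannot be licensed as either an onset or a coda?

Under (C)V, the unsyllabifiable consonants are /v/, /l/, /f/ (no codas are permitted; onsets are limited to one consonant).

3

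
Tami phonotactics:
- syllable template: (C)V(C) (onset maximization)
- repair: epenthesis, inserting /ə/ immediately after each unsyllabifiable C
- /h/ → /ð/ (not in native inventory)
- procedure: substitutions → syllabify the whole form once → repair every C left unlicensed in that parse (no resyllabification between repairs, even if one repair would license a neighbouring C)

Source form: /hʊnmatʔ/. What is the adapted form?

Substitution: /h/ → /ð/, giving /ðʊnmatʔ/.
Under (C)V(C), the unsyllabifiable consonants are /ʔ/ (at most one coda consonant is licensed; onsets are limited to one consonant).
Epenthesis after each stranded consonant: /ʔ/ → /ʔə/.

ðʊnmatʔə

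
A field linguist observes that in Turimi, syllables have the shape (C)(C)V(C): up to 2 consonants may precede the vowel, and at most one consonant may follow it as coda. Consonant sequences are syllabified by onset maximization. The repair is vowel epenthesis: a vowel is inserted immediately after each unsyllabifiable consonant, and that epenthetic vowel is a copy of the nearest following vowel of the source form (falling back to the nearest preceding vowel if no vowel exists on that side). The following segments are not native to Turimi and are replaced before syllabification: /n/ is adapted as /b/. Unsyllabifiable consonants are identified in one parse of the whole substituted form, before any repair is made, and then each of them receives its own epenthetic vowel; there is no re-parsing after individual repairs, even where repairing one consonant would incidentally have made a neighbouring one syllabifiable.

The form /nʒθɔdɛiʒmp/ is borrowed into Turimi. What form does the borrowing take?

Substitution: /n/ → /b/, giving /bʒθɔdɛiʒmp/.
Syllabifying with onset maximization leaves /b/, /m/, /p/ stranded (at most one coda consonant is licensed; onsets may contain at most 2 consonants).
Epenthesis after each stranded consonant: /b/ → /bɔ/, /m/ → /mi/, /p/ → /pi/.

bɔʒθɔdɛiʒmipi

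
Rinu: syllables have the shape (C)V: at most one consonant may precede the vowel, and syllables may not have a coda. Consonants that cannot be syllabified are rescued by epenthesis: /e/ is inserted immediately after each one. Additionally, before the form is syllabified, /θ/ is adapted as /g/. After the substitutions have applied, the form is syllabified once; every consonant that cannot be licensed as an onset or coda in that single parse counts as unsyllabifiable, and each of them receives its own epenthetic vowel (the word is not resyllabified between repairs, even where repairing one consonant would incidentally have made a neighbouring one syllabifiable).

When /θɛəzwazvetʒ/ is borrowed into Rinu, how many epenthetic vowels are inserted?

After substitution the input is /gɛəzwazvetʒ/.
The unsyllabifiable consonants are /z/, /z/, /t/, /ʒ/; each receives one epenthetic vowel.

4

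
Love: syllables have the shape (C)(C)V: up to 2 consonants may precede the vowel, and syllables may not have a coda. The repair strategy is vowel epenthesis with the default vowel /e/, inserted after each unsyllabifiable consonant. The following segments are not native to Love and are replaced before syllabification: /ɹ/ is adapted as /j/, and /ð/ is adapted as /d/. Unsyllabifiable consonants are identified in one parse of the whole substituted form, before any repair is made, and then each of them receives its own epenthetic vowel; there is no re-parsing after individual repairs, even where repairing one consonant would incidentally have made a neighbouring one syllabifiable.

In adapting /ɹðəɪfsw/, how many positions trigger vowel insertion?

3

After substitution the input is /jdəɪfsw/.
The unsyllabifiable consonants are /f/, /s/, /w/; each receives one epenthetic vowel.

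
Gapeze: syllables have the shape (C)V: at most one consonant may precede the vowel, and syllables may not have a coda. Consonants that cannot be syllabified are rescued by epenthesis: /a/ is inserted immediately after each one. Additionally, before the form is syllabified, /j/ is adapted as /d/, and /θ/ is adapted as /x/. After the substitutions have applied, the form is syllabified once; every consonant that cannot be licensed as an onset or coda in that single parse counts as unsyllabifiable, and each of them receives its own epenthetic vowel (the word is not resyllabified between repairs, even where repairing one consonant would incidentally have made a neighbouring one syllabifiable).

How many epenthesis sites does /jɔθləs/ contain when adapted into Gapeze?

2

After substitution the input is /dɔxləs/.
The unsyllabifiable consonants are /x/, /s/; each receives one epenthetic vowel.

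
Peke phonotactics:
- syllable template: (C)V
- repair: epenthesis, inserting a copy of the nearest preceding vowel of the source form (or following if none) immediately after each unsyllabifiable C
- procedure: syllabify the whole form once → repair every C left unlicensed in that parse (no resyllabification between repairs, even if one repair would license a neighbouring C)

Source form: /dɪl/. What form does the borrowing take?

Under (C)V, the unsyllabifiable consonants are /l/ (no codas are permitted; onsets are limited to one consonant).
Inserting the epenthetic vowel yields /l/ → /lɪ/.

dɪlɪ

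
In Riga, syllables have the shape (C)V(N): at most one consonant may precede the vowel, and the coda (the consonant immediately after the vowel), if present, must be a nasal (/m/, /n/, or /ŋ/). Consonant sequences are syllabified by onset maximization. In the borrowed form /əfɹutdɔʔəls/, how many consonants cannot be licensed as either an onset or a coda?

Under (C)V(N), the unsyllabifiable consonants are /f/, /t/, /l/, /s/ (only a nasal (/m/, /n/, or /ŋ/) is licensed in coda position; onsets are limited to one consonant).

4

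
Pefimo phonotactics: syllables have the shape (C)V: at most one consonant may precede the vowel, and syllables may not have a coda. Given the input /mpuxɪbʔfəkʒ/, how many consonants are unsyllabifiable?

5

The consonants /m/, /b/, /ʔ/, /k/, /ʒ/ cannot be parsed into a legal (C)V syllable (no codas are permitted; onsets are limited to one consonant).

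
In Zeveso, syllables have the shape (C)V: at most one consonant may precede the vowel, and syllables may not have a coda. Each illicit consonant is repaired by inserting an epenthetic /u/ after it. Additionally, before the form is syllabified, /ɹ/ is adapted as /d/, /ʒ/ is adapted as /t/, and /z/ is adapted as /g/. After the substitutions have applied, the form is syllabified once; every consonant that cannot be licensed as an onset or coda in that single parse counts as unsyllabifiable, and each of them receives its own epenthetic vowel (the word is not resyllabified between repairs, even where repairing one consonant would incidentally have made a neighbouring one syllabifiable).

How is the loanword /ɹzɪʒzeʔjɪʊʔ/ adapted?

Substitution: /ɹ/ → /d/, /z/ → /g/, /ʒ/ → /t/, giving /dgɪtgeʔjɪʊʔ/.
Syllabifying with onset maximization leaves /d/, /t/, /ʔ/, /ʔ/ stranded (no codas are permitted; onsets are limited to one consonant).
Each unlicensed consonant becomes the onset of a new syllable: /d/ → /du/, /t/ → /tu/, /ʔ/ → /ʔu/, /ʔ/ → /ʔu/.

dugɪtugeʔujɪʊʔu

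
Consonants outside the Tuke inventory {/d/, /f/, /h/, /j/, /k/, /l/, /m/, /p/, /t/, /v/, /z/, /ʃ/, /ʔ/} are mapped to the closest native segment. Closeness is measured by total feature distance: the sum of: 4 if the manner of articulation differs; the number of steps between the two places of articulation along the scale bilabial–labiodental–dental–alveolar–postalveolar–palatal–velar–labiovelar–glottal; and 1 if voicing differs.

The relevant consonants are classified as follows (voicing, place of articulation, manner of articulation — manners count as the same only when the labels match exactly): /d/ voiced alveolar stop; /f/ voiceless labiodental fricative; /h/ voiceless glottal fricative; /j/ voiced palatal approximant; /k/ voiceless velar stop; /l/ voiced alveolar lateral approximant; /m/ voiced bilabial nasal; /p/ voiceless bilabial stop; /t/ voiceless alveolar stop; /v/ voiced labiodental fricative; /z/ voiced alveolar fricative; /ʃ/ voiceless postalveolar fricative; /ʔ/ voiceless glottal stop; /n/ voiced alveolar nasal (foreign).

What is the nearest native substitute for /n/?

/m/ is closest: same manner (nasal), place distance 3 (alveolar→bilabial), same voicing; total 3. Next closest is /d/ at distance 4.

m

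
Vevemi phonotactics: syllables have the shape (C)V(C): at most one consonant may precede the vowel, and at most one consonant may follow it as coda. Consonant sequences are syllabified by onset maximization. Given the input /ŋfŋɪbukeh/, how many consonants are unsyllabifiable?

Under (C)V(C), the unsyllabifiable consonants are /ŋ/, /f/ (at most one coda consonant is licensed; onsets are limited to one consonant).

2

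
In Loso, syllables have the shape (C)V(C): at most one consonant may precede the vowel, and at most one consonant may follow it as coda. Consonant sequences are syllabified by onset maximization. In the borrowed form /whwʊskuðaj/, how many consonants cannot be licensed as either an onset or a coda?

Under (C)V(C), the unsyllabifiable consonants are /w/, /h/ (at most one coda consonant is licensed; onsets are limited to one consonant).

2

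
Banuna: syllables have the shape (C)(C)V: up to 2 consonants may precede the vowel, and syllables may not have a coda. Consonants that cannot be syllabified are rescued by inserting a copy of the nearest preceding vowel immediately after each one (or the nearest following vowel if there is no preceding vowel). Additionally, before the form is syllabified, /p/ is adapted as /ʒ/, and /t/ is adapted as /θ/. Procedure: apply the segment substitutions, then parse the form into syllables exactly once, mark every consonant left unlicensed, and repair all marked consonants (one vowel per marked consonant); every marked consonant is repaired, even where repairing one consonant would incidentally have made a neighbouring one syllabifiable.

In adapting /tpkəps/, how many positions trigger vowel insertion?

After substitution the input is /θʒkəʒs/.
The unsyllabifiable consonants are /θ/, /ʒ/, /s/; each receives one epenthetic vowel.

3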